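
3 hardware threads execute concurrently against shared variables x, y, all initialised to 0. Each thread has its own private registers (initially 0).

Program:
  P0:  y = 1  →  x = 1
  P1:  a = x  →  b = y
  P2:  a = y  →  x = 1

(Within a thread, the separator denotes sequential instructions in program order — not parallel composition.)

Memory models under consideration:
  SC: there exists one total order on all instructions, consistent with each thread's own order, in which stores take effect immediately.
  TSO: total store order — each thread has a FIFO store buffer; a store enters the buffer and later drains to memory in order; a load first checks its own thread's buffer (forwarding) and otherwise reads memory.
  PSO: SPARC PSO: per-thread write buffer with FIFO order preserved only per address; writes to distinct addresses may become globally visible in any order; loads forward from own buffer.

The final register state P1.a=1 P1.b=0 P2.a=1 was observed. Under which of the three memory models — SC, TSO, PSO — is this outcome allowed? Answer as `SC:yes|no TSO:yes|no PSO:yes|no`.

SC:no TSO:no PSO:yes

outcome vector order: (P1.a,P1.b,P2.a)
[SC] allowed = {(0,0,0) (0,0,1) (0,1,0) (0,1,1) (1,0,0) (1,1,0) (1,1,1)}
[TSO] allowed = {(0,0,0) (0,0,1) (0,1,0) (0,1,1) (1,0,0) (1,1,0) (1,1,1)}
[PSO] allowed = {(0,0,0) (0,0,1) (0,1,0) (0,1,1) (1,0,0) (1,0,1) (1,1,0) (1,1,1)}
target (1,0,1) ∈ {PSO}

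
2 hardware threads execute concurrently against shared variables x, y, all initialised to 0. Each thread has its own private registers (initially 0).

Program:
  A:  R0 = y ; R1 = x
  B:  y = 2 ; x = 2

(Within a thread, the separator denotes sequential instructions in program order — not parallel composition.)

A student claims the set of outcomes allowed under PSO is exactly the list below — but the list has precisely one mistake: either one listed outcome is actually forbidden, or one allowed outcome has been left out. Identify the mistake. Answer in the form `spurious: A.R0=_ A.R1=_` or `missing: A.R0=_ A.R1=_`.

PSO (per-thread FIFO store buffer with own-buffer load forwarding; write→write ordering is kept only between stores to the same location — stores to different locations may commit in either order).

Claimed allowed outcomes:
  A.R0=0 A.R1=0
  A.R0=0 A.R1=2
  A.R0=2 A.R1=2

missing: A.R0=2 A.R1=0

outcome vector order: (A.R0,A.R1)
[PSO] allowed = {(0,0) (0,2) (2,0) (2,2)}
PSO∖claimed = {(2,0)}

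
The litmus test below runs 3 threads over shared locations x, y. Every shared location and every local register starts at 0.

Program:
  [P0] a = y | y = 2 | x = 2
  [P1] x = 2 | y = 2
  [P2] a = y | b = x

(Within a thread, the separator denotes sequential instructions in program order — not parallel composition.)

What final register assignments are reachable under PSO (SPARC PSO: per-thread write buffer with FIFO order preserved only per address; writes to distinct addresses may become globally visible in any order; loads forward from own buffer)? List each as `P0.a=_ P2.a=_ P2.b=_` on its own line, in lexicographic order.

outcome vector order: (P0.a,P2.a,P2.b)
|PSO outcomes| = 8

P0.a=0 P2.a=0 P2.b=0
P0.a=0 P2.a=0 P2.b=2
P0.a=0 P2.a=2 P2.b=0
P0.a=0 P2.a=2 P2.b=2
P0.a=2 P2.a=0 P2.b=0
P0.a=2 P2.a=0 P2.b=2
P0.a=2 P2.a=2 P2.b=0
P0.a=2 P2.a=2 P2.b=2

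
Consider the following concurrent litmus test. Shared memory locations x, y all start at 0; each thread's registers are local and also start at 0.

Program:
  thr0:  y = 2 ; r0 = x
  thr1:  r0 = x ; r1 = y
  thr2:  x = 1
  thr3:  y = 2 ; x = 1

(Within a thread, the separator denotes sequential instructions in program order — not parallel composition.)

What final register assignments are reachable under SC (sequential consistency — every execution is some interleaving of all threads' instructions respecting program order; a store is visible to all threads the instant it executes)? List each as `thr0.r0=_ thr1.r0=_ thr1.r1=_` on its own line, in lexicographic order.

outcome vector order: (thr0.r0,thr1.r0,thr1.r1)
|SC outcomes| = 7

thr0.r0=0 thr1.r0=0 thr1.r1=0
thr0.r0=0 thr1.r0=0 thr1.r1=2
thr0.r0=0 thr1.r0=1 thr1.r1=2
thr0.r0=1 thr1.r0=0 thr1.r1=0
thr0.r0=1 thr1.r0=0 thr1.r1=2
thr0.r0=1 thr1.r0=1 thr1.r1=0
thr0.r0=1 thr1.r0=1 thr1.r1=2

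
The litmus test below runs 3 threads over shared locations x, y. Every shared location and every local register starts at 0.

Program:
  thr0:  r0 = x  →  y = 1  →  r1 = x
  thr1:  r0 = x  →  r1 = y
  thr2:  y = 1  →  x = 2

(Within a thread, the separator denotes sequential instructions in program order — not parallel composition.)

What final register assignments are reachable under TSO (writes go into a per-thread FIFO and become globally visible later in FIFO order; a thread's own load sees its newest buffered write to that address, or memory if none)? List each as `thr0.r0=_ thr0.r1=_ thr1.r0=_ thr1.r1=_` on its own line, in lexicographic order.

thr0.r0=0 thr0.r1=0 thr1.r0=0 thr1.r1=0
thr0.r0=0 thr0.r1=0 thr1.r0=0 thr1.r1=1
thr0.r0=0 thr0.r1=0 thr1.r0=2 thr1.r1=1
thr0.r0=0 thr0.r1=2 thr1.r0=0 thr1.r1=0
thr0.r0=0 thr0.r1=2 thr1.r0=0 thr1.r1=1
thr0.r0=0 thr0.r1=2 thr1.r0=2 thr1.r1=1
thr0.r0=2 thr0.r1=2 thr1.r0=0 thr1.r1=0
thr0.r0=2 thr0.r1=2 thr1.r0=0 thr1.r1=1
thr0.r0=2 thr0.r1=2 thr1.r0=2 thr1.r1=1

outcome vector order: (thr0.r0,thr0.r1,thr1.r0,thr1.r1)
|TSO outcomes| = 9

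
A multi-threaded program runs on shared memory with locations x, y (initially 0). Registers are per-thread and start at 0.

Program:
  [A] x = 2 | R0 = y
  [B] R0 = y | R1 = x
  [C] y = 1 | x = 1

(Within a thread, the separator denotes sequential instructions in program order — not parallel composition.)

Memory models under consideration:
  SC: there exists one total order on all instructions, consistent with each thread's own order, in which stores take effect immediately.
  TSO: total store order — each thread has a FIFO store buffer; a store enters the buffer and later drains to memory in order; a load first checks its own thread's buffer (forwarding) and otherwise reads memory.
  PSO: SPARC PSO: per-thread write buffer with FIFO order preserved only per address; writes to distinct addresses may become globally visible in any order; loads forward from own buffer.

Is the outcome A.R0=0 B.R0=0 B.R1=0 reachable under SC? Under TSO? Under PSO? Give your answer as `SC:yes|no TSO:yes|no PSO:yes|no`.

SC:yes TSO:yes PSO:yes

outcome vector order: (A.R0,B.R0,B.R1)
[SC] allowed = {0/0/0 0/0/1 0/0/2 0/1/1 0/1/2 1/0/0 1/0/1 1/0/2 1/1/0 1/1/1 1/1/2}
[TSO] allowed = {0/0/0 0/0/1 0/0/2 0/1/0 0/1/1 0/1/2 1/0/0 1/0/1 1/0/2 1/1/0 1/1/1 1/1/2}
[PSO] allowed = {0/0/0 0/0/1 0/0/2 0/1/0 0/1/1 0/1/2 1/0/0 1/0/1 1/0/2 1/1/0 1/1/1 1/1/2}
target 0/0/0 ∈ {SC,TSO,PSO}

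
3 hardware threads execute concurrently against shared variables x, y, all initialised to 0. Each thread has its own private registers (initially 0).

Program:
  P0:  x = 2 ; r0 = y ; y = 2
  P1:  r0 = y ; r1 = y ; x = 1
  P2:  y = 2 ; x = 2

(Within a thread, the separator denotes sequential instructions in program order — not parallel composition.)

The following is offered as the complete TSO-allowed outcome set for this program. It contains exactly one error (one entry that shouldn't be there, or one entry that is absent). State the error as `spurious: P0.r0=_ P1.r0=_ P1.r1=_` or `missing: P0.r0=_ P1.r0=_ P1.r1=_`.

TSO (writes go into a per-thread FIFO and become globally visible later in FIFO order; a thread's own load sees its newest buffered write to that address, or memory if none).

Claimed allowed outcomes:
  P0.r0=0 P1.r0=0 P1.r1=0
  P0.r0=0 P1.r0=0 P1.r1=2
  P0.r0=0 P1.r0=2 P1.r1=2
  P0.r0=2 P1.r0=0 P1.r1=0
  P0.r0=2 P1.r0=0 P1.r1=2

missing: P0.r0=2 P1.r0=2 P1.r1=2

outcome vector order: (P0.r0,P1.r0,P1.r1)
TSO (6): 0/0/0 0/0/2 0/2/2 2/0/0 2/0/2 2/2/2
TSO∖claimed = {2/2/2}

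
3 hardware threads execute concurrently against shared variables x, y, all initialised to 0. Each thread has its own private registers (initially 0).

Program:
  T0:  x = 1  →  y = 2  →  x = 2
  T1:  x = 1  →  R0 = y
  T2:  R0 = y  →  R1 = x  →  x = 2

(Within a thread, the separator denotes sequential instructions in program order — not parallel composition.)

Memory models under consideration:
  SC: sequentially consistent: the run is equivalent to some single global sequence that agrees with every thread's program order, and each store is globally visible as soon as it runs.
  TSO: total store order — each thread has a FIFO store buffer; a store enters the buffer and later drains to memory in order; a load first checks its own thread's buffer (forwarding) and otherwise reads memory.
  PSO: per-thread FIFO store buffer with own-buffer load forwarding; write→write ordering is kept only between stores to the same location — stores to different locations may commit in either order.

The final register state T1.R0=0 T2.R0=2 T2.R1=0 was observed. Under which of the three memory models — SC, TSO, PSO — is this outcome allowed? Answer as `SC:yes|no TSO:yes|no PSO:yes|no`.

SC:no TSO:no PSO:yes

outcome vector order: (T1.R0,T2.R0,T2.R1)
SC (10): 000; 001; 002; 021; 022; 200; 201; 202; 221; 222
TSO (10): 000; 001; 002; 021; 022; 200; 201; 202; 221; 222
PSO (12): 000; 001; 002; 020; 021; 022; 200; 201; 202; 220; 221; 222
target 020 ∈ {PSO}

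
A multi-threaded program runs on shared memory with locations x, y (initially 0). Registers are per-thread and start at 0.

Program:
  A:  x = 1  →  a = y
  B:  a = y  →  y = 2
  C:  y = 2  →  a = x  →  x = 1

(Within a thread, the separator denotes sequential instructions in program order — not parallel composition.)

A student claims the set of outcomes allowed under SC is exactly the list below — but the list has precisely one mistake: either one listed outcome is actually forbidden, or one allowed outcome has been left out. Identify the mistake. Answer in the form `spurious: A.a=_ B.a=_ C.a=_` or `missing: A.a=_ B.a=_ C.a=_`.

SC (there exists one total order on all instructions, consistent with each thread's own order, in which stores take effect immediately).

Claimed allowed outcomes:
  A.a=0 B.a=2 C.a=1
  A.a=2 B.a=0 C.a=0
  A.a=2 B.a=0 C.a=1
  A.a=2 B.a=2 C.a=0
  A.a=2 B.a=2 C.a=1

outcome vector order: (A.a,B.a,C.a)
under SC → 001; 021; 200; 201; 220; 221
SC∖claimed = {001}

missing: A.a=0 B.a=0 C.a=1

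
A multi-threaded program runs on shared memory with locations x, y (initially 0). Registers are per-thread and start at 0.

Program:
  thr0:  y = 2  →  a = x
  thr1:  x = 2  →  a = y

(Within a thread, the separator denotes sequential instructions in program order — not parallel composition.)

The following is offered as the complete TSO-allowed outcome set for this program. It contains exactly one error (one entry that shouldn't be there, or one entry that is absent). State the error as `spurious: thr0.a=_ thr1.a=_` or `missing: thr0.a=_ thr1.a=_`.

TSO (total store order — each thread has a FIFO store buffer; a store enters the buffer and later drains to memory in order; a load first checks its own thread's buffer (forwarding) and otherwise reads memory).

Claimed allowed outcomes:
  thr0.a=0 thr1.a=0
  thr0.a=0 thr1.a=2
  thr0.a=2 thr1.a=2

missing: thr0.a=2 thr1.a=0

outcome vector order: (thr0.a,thr1.a)
TSO (4): <0 0>, <0 2>, <2 0>, <2 2>
TSO∖claimed = {<2 0>}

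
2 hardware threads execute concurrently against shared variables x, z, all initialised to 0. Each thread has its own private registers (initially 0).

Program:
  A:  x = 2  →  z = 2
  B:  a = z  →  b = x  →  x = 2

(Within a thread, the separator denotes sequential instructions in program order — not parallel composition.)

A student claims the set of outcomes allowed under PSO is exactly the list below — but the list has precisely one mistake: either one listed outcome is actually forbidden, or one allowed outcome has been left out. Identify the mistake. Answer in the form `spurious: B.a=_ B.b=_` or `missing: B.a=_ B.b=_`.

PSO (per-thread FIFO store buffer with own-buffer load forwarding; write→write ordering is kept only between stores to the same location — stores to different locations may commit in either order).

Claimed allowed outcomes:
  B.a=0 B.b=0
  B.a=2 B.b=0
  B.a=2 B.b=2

missing: B.a=0 B.b=2

outcome vector order: (B.a,B.b)
PSO: 4 outcomes — {0/0, 0/2, 2/0, 2/2}
PSO∖claimed = {0/2}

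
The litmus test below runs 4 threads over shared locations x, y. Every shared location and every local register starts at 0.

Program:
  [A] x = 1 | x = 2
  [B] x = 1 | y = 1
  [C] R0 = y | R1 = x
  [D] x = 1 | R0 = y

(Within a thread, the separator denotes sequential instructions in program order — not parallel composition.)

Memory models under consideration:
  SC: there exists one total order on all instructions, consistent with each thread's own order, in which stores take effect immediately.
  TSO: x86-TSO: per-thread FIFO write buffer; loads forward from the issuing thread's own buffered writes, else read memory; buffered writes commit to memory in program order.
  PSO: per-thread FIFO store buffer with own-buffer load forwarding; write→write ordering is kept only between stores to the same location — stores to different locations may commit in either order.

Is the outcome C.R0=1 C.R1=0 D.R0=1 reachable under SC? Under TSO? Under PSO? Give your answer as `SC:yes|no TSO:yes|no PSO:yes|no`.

outcome vector order: (C.R0,C.R1,D.R0)
[SC] allowed = {(0,0,0) (0,0,1) (0,1,0) (0,1,1) (0,2,0) (0,2,1) (1,1,0) (1,1,1) (1,2,0) (1,2,1)}
[TSO] allowed = {(0,0,0) (0,0,1) (0,1,0) (0,1,1) (0,2,0) (0,2,1) (1,1,0) (1,1,1) (1,2,0) (1,2,1)}
[PSO] allowed = {(0,0,0) (0,0,1) (0,1,0) (0,1,1) (0,2,0) (0,2,1) (1,0,0) (1,0,1) (1,1,0) (1,1,1) (1,2,0) (1,2,1)}
target (1,0,1) ∈ {PSO}

SC:no TSO:no PSO:yes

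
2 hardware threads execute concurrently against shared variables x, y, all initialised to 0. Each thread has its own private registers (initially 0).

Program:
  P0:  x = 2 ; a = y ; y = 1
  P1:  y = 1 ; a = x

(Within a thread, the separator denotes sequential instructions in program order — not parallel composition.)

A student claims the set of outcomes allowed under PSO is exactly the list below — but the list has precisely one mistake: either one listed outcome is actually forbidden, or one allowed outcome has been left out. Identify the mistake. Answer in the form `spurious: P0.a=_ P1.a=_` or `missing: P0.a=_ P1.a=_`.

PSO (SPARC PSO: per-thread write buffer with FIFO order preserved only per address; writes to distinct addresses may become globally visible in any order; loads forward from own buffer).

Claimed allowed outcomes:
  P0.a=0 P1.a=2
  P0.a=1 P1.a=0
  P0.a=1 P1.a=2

missing: P0.a=0 P1.a=0

outcome vector order: (P0.a,P1.a)
PSO: 4 outcomes — {<0 0>, <0 2>, <1 0>, <1 2>}
PSO∖claimed = {<0 0>}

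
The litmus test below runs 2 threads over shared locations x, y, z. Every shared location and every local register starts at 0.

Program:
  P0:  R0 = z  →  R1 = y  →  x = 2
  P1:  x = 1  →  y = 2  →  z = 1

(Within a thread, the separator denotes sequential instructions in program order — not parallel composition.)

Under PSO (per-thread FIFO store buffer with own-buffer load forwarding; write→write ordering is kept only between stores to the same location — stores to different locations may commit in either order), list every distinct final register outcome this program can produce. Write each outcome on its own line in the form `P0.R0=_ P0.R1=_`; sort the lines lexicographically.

P0.R0=0 P0.R1=0
P0.R0=0 P0.R1=2
P0.R0=1 P0.R1=0
P0.R0=1 P0.R1=2

outcome vector order: (P0.R0,P0.R1)
|PSO outcomes| = 4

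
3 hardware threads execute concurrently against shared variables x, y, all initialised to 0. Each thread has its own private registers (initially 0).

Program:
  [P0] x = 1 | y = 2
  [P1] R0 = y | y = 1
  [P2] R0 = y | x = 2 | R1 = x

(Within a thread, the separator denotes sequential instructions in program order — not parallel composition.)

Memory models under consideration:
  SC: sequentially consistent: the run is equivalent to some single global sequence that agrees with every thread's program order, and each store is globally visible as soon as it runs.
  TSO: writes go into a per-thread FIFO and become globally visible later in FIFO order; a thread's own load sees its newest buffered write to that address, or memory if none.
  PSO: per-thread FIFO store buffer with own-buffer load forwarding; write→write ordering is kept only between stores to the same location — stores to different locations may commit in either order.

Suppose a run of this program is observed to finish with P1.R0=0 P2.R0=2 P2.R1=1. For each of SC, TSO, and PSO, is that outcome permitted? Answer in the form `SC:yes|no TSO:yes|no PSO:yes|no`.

SC:no TSO:no PSO:yes

outcome vector order: (P1.R0,P2.R0,P2.R1)
SC: 9 outcomes — {(0,0,1) (0,0,2) (0,1,1) (0,1,2) (0,2,2) (2,0,1) (2,0,2) (2,1,2) (2,2,2)}
TSO: 9 outcomes — {(0,0,1) (0,0,2) (0,1,1) (0,1,2) (0,2,2) (2,0,1) (2,0,2) (2,1,2) (2,2,2)}
PSO: 12 outcomes — {(0,0,1) (0,0,2) (0,1,1) (0,1,2) (0,2,1) (0,2,2) (2,0,1) (2,0,2) (2,1,1) (2,1,2) (2,2,1) (2,2,2)}
target (0,2,1) ∈ {PSO}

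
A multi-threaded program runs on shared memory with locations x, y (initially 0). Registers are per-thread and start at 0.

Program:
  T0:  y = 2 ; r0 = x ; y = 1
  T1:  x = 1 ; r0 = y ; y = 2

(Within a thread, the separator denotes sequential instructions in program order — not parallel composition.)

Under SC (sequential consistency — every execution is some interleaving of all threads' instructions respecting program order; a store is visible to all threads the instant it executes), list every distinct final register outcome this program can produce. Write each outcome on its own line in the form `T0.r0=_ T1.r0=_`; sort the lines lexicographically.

outcome vector order: (T0.r0,T1.r0)
|SC outcomes| = 5

T0.r0=0 T1.r0=1
T0.r0=0 T1.r0=2
T0.r0=1 T1.r0=0
T0.r0=1 T1.r0=1
T0.r0=1 T1.r0=2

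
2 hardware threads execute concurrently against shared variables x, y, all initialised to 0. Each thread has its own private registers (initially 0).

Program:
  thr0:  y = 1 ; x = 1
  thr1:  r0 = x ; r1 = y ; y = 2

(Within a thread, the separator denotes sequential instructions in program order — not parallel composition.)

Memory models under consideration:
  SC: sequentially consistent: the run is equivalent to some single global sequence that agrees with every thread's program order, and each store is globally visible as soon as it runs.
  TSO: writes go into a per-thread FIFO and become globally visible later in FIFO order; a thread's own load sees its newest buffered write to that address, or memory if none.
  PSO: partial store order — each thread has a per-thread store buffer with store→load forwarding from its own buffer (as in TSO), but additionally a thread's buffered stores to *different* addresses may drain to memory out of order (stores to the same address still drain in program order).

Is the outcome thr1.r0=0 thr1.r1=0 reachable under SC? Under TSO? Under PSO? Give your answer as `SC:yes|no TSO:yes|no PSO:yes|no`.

SC:yes TSO:yes PSO:yes

outcome vector order: (thr1.r0,thr1.r1)
[SC] allowed = {00, 01, 11}
[TSO] allowed = {00, 01, 11}
[PSO] allowed = {00, 01, 10, 11}
target 00 ∈ {SC,TSO,PSO}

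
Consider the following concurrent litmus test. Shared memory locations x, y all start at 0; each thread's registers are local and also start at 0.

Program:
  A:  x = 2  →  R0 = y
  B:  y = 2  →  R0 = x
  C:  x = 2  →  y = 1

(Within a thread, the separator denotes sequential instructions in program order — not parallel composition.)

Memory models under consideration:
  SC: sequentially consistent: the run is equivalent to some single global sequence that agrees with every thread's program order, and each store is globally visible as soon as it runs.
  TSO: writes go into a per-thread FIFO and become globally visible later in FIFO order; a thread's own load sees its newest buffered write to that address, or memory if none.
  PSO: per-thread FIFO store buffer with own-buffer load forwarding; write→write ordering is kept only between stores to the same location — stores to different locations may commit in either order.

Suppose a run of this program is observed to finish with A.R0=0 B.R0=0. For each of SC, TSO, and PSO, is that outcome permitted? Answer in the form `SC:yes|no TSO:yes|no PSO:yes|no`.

outcome vector order: (A.R0,B.R0)
[SC] allowed = {<0 2>; <1 0>; <1 2>; <2 0>; <2 2>}
[TSO] allowed = {<0 0>; <0 2>; <1 0>; <1 2>; <2 0>; <2 2>}
[PSO] allowed = {<0 0>; <0 2>; <1 0>; <1 2>; <2 0>; <2 2>}
target <0 0> ∈ {TSO,PSO}

SC:no TSO:yes PSO:yes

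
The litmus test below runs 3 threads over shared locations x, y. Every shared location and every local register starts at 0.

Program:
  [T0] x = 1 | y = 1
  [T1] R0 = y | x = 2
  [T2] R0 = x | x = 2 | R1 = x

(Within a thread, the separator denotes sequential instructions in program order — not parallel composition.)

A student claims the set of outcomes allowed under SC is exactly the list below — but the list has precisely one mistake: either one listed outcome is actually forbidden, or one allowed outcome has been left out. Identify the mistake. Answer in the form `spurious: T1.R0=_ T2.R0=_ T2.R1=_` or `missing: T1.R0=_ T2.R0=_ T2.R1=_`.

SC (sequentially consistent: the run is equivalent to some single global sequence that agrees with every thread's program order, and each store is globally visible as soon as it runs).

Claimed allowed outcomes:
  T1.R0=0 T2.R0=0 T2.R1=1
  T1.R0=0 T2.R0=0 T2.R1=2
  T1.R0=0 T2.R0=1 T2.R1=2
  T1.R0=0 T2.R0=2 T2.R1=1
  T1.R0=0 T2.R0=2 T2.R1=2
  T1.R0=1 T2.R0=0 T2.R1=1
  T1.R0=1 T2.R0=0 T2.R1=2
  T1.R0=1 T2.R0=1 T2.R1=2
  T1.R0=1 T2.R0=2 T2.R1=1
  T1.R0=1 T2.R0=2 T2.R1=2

spurious: T1.R0=1 T2.R0=2 T2.R1=1

outcome vector order: (T1.R0,T2.R0,T2.R1)
SC (9): (0,0,1) (0,0,2) (0,1,2) (0,2,1) (0,2,2) (1,0,1) (1,0,2) (1,1,2) (1,2,2)
claimed∖SC = {(1,2,1)}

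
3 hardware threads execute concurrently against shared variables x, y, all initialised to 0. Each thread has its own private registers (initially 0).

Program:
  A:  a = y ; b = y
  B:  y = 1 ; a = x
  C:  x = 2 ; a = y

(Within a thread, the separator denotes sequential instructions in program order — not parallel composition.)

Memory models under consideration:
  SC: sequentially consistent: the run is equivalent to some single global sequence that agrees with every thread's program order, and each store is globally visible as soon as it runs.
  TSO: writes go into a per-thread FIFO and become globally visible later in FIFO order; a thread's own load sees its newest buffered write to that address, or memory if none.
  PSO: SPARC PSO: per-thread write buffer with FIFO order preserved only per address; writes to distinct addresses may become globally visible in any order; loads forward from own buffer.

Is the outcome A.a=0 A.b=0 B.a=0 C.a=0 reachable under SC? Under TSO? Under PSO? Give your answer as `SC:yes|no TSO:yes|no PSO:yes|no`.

SC:no TSO:yes PSO:yes

outcome vector order: (A.a,A.b,B.a,C.a)
[SC] allowed = {<0 0 0 1>; <0 0 2 0>; <0 0 2 1>; <0 1 0 1>; <0 1 2 0>; <0 1 2 1>; <1 1 0 1>; <1 1 2 0>; <1 1 2 1>}
[TSO] allowed = {<0 0 0 0>; <0 0 0 1>; <0 0 2 0>; <0 0 2 1>; <0 1 0 0>; <0 1 0 1>; <0 1 2 0>; <0 1 2 1>; <1 1 0 0>; <1 1 0 1>; <1 1 2 0>; <1 1 2 1>}
[PSO] allowed = {<0 0 0 0>; <0 0 0 1>; <0 0 2 0>; <0 0 2 1>; <0 1 0 0>; <0 1 0 1>; <0 1 2 0>; <0 1 2 1>; <1 1 0 0>; <1 1 0 1>; <1 1 2 0>; <1 1 2 1>}
target <0 0 0 0> ∈ {TSO,PSO}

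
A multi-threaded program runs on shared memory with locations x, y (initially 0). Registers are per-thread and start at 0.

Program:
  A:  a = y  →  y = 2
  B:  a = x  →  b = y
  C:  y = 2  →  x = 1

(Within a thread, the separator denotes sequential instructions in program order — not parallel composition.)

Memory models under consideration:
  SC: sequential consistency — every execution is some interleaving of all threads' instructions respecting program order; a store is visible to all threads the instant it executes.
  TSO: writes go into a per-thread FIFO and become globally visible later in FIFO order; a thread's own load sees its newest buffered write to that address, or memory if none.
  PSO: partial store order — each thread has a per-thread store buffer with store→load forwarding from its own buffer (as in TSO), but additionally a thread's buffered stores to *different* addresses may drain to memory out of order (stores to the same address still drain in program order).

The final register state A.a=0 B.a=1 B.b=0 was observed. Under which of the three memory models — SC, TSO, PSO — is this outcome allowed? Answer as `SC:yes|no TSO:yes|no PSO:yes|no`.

outcome vector order: (A.a,B.a,B.b)
SC (6): 0/0/0, 0/0/2, 0/1/2, 2/0/0, 2/0/2, 2/1/2
TSO (6): 0/0/0, 0/0/2, 0/1/2, 2/0/0, 2/0/2, 2/1/2
PSO (8): 0/0/0, 0/0/2, 0/1/0, 0/1/2, 2/0/0, 2/0/2, 2/1/0, 2/1/2
target 0/1/0 ∈ {PSO}

SC:no TSO:no PSO:yes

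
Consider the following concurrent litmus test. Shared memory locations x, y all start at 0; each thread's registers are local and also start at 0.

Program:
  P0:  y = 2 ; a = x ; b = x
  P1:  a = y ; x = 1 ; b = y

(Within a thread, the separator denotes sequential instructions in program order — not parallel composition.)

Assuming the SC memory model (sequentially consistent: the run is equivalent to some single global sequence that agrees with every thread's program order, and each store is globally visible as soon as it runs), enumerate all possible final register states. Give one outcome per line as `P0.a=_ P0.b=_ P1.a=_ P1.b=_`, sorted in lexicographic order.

outcome vector order: (P0.a,P0.b,P1.a,P1.b)
|SC outcomes| = 7

P0.a=0 P0.b=0 P1.a=0 P1.b=2
P0.a=0 P0.b=0 P1.a=2 P1.b=2
P0.a=0 P0.b=1 P1.a=0 P1.b=2
P0.a=0 P0.b=1 P1.a=2 P1.b=2
P0.a=1 P0.b=1 P1.a=0 P1.b=0
P0.a=1 P0.b=1 P1.a=0 P1.b=2
P0.a=1 P0.b=1 P1.a=2 P1.b=2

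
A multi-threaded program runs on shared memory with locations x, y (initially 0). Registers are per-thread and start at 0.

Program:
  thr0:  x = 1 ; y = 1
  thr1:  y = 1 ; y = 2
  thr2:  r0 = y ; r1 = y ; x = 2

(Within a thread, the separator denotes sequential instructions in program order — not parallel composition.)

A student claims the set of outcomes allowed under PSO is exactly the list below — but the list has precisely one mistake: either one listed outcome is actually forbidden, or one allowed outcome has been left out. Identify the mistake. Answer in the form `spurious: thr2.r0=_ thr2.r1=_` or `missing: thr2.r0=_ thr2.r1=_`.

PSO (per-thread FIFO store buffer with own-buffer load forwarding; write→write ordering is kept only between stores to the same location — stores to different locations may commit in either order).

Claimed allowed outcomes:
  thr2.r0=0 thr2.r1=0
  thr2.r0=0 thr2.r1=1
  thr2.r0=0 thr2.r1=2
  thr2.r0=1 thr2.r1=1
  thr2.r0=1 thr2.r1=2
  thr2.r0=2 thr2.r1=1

outcome vector order: (thr2.r0,thr2.r1)
under PSO → 00, 01, 02, 11, 12, 21, 22
PSO∖claimed = {22}

missing: thr2.r0=2 thr2.r1=2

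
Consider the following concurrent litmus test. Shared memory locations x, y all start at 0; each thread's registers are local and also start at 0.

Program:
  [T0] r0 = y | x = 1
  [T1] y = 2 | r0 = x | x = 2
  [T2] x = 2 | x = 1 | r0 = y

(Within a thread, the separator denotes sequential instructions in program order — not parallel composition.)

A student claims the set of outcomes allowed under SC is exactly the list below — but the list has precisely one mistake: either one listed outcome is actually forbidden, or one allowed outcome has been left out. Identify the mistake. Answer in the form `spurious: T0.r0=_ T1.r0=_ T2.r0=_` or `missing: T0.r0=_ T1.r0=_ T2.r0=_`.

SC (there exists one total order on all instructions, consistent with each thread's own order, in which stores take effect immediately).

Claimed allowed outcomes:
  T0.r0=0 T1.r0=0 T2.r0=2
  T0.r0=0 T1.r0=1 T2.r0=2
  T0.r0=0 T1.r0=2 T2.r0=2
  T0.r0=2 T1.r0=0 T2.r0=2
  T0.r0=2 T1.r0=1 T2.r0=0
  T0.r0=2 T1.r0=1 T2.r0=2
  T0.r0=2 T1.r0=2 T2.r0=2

missing: T0.r0=0 T1.r0=1 T2.r0=0

outcome vector order: (T0.r0,T1.r0,T2.r0)
under SC → 0/0/2; 0/1/0; 0/1/2; 0/2/2; 2/0/2; 2/1/0; 2/1/2; 2/2/2
SC∖claimed = {0/1/0}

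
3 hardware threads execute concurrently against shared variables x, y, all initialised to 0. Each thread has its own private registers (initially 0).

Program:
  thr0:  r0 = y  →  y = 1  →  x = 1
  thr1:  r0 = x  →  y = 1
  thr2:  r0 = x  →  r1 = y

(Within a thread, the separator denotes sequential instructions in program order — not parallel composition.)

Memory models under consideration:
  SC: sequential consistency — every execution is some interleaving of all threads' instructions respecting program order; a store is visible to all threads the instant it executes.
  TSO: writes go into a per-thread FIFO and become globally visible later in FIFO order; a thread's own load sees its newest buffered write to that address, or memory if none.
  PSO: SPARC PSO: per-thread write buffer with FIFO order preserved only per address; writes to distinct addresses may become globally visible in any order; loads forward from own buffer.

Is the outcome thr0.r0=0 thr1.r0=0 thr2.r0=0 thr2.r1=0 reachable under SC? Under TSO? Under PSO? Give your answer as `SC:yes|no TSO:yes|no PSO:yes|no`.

outcome vector order: (thr0.r0,thr1.r0,thr2.r0,thr2.r1)
SC (9): 0/0/0/0; 0/0/0/1; 0/0/1/1; 0/1/0/0; 0/1/0/1; 0/1/1/1; 1/0/0/0; 1/0/0/1; 1/0/1/1
TSO (9): 0/0/0/0; 0/0/0/1; 0/0/1/1; 0/1/0/0; 0/1/0/1; 0/1/1/1; 1/0/0/0; 1/0/0/1; 1/0/1/1
PSO (11): 0/0/0/0; 0/0/0/1; 0/0/1/0; 0/0/1/1; 0/1/0/0; 0/1/0/1; 0/1/1/0; 0/1/1/1; 1/0/0/0; 1/0/0/1; 1/0/1/1
target 0/0/0/0 ∈ {SC,TSO,PSO}

SC:yes TSO:yes PSO:yes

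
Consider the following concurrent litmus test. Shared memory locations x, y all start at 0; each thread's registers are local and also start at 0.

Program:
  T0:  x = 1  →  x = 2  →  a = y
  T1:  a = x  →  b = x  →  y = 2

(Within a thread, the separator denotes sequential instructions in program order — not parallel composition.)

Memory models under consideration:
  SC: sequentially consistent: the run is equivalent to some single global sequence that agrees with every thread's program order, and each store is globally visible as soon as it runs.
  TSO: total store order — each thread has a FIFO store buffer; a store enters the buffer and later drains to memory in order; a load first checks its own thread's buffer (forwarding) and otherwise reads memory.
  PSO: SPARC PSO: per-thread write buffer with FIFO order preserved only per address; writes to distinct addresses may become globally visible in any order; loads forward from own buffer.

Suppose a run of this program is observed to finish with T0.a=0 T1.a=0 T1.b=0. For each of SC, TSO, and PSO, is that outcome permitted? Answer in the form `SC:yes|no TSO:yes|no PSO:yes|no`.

outcome vector order: (T0.a,T1.a,T1.b)
SC (12): (0,0,0), (0,0,1), (0,0,2), (0,1,1), (0,1,2), (0,2,2), (2,0,0), (2,0,1), (2,0,2), (2,1,1), (2,1,2), (2,2,2)
TSO (12): (0,0,0), (0,0,1), (0,0,2), (0,1,1), (0,1,2), (0,2,2), (2,0,0), (2,0,1), (2,0,2), (2,1,1), (2,1,2), (2,2,2)
PSO (12): (0,0,0), (0,0,1), (0,0,2), (0,1,1), (0,1,2), (0,2,2), (2,0,0), (2,0,1), (2,0,2), (2,1,1), (2,1,2), (2,2,2)
target (0,0,0) ∈ {SC,TSO,PSO}

SC:yes TSO:yes PSO:yes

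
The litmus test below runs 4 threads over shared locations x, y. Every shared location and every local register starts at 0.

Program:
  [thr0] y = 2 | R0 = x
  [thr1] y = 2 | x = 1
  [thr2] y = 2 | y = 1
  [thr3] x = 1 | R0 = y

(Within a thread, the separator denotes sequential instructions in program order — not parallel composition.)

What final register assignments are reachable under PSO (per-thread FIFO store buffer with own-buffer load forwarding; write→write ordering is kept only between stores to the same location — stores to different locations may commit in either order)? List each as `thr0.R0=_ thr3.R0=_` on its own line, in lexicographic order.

thr0.R0=0 thr3.R0=0
thr0.R0=0 thr3.R0=1
thr0.R0=0 thr3.R0=2
thr0.R0=1 thr3.R0=0
thr0.R0=1 thr3.R0=1
thr0.R0=1 thr3.R0=2

outcome vector order: (thr0.R0,thr3.R0)
|PSO outcomes| = 6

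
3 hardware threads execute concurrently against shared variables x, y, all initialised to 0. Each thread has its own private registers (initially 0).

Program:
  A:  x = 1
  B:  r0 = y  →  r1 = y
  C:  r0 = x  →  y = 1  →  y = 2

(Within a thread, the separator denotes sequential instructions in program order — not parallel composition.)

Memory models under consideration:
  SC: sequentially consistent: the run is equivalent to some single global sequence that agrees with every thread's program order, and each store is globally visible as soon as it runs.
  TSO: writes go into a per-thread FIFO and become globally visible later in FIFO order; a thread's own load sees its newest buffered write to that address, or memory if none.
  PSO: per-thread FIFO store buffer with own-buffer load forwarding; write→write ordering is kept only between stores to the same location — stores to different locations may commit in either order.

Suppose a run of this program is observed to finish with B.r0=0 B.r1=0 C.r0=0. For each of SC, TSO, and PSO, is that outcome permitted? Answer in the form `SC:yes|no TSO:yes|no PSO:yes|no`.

outcome vector order: (B.r0,B.r1,C.r0)
SC (12): 000 001 010 011 020 021 110 111 120 121 220 221
TSO (12): 000 001 010 011 020 021 110 111 120 121 220 221
PSO (12): 000 001 010 011 020 021 110 111 120 121 220 221
target 000 ∈ {SC,TSO,PSO}

SC:yes TSO:yes PSO:yes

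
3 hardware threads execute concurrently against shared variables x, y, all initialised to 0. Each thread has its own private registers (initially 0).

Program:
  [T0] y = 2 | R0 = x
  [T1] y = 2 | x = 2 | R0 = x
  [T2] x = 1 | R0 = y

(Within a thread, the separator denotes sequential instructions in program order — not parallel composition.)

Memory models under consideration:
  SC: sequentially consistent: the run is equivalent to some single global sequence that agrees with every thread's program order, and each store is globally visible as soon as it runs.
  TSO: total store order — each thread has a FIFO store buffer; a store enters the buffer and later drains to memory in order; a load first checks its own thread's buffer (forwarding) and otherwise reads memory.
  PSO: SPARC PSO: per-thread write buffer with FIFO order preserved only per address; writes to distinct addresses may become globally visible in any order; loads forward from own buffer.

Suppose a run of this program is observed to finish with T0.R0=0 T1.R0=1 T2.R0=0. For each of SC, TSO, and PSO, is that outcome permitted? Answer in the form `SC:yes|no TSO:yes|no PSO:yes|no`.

SC:no TSO:yes PSO:yes

outcome vector order: (T0.R0,T1.R0,T2.R0)
under SC → (0,1,2); (0,2,2); (1,1,2); (1,2,0); (1,2,2); (2,1,2); (2,2,0); (2,2,2)
under TSO → (0,1,0); (0,1,2); (0,2,0); (0,2,2); (1,1,0); (1,1,2); (1,2,0); (1,2,2); (2,1,0); (2,1,2); (2,2,0); (2,2,2)
under PSO → (0,1,0); (0,1,2); (0,2,0); (0,2,2); (1,1,0); (1,1,2); (1,2,0); (1,2,2); (2,1,0); (2,1,2); (2,2,0); (2,2,2)
target (0,1,0) ∈ {TSO,PSO}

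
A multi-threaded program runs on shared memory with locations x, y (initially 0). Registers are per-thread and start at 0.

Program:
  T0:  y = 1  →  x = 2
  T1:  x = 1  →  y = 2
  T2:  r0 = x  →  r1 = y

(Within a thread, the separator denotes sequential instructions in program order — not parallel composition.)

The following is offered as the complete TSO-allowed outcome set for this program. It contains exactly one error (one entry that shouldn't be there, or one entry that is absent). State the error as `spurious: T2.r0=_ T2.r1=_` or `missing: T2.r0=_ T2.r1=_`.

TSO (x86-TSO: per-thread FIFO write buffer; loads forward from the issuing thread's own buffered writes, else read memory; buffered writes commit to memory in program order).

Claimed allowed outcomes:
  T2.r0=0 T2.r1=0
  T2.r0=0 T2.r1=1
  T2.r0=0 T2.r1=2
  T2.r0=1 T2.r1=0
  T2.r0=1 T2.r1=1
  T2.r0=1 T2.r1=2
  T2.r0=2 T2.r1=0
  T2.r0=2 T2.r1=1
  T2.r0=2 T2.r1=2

outcome vector order: (T2.r0,T2.r1)
TSO (8): (0,0); (0,1); (0,2); (1,0); (1,1); (1,2); (2,1); (2,2)
claimed∖TSO = {(2,0)}

spurious: T2.r0=2 T2.r1=0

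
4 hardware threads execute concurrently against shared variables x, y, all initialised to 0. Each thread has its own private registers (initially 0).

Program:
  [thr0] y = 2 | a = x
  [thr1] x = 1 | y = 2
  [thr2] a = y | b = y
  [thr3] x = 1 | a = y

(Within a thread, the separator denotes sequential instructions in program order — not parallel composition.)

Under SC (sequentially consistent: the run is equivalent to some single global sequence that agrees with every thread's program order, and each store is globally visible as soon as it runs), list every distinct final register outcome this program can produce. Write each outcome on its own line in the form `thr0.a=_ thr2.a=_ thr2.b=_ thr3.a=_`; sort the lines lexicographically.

thr0.a=0 thr2.a=0 thr2.b=0 thr3.a=2
thr0.a=0 thr2.a=0 thr2.b=2 thr3.a=2
thr0.a=0 thr2.a=2 thr2.b=2 thr3.a=2
thr0.a=1 thr2.a=0 thr2.b=0 thr3.a=0
thr0.a=1 thr2.a=0 thr2.b=0 thr3.a=2
thr0.a=1 thr2.a=0 thr2.b=2 thr3.a=0
thr0.a=1 thr2.a=0 thr2.b=2 thr3.a=2
thr0.a=1 thr2.a=2 thr2.b=2 thr3.a=0
thr0.a=1 thr2.a=2 thr2.b=2 thr3.a=2

outcome vector order: (thr0.a,thr2.a,thr2.b,thr3.a)
|SC outcomes| = 9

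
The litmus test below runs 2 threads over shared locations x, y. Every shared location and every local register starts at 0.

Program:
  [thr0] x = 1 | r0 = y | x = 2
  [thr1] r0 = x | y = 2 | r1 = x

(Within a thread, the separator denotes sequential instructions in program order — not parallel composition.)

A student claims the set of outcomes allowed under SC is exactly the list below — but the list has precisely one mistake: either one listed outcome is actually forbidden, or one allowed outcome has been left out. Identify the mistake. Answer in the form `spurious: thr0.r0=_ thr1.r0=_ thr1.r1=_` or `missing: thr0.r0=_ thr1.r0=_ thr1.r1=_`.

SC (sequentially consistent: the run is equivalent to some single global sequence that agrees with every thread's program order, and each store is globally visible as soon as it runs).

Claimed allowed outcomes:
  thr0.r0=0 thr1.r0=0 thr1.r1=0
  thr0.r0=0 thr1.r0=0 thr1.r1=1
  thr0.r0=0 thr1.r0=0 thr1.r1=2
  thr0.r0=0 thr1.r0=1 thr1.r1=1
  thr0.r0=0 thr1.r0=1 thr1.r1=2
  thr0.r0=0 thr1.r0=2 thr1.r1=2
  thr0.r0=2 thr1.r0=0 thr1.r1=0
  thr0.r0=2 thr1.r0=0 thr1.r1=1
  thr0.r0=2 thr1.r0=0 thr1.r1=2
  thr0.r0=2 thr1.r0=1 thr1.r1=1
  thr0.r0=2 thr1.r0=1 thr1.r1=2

outcome vector order: (thr0.r0,thr1.r0,thr1.r1)
[SC] allowed = {0/0/1, 0/0/2, 0/1/1, 0/1/2, 0/2/2, 2/0/0, 2/0/1, 2/0/2, 2/1/1, 2/1/2}
claimed∖SC = {0/0/0}

spurious: thr0.r0=0 thr1.r0=0 thr1.r1=0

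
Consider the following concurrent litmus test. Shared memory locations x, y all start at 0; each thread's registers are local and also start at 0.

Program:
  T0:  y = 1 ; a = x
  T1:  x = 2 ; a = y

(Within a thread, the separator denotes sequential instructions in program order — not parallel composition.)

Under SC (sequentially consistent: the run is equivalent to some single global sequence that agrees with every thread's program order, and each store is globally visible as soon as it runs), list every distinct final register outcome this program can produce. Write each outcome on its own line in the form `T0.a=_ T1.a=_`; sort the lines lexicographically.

T0.a=0 T1.a=1
T0.a=2 T1.a=0
T0.a=2 T1.a=1

outcome vector order: (T0.a,T1.a)
|SC outcomes| = 3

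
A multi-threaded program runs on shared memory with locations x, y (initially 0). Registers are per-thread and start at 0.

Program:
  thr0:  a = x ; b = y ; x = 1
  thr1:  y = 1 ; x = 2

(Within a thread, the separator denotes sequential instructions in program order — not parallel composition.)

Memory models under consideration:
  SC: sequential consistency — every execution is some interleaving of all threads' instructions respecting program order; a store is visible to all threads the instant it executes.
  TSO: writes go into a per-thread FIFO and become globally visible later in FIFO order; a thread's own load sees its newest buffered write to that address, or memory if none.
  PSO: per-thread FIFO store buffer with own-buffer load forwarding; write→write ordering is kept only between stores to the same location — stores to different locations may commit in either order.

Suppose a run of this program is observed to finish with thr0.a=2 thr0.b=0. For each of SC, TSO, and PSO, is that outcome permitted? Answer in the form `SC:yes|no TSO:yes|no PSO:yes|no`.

outcome vector order: (thr0.a,thr0.b)
under SC → 00 01 21
under TSO → 00 01 21
under PSO → 00 01 20 21
target 20 ∈ {PSO}

SC:no TSO:no PSO:yes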